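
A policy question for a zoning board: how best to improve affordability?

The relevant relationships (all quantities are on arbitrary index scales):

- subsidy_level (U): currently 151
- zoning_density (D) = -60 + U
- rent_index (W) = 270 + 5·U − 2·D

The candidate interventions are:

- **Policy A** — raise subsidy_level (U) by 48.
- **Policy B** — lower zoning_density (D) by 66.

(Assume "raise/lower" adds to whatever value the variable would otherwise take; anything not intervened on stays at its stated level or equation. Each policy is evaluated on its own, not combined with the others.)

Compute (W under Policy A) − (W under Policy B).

Policy A (U + 48):
  U = 151 + 48 = 199
  D = -60 + 199 = 139
  W = 270 + 5·199 − 2·139 = 987
Policy B (D − 66):
  U = 151
  D = -60 + 151 (−66 from intervention) = 25
  W = 270 + 5·151 − 2·25 = 975
W: 987 − 975 = 12

12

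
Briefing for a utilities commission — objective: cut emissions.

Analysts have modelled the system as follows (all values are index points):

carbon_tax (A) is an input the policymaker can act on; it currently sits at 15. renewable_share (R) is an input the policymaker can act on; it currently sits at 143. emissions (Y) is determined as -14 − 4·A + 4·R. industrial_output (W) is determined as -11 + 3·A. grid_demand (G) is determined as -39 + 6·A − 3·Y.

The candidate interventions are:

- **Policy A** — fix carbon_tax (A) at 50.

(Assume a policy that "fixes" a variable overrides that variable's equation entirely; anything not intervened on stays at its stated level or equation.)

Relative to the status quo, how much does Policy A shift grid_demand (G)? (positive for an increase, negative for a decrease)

630

Baseline:
  A = 15
  R = 143
  Y = -14 − 4·15 + 4·143 = 498
  G = -39 + 6·15 − 3·498 = -1443
Policy A (A := 50):
  A = 50
  R = 143
  Y = -14 − 4·50 + 4·143 = 358
  G = -39 + 6·50 − 3·358 = -813
Change in G: -813 − (-1443) = 630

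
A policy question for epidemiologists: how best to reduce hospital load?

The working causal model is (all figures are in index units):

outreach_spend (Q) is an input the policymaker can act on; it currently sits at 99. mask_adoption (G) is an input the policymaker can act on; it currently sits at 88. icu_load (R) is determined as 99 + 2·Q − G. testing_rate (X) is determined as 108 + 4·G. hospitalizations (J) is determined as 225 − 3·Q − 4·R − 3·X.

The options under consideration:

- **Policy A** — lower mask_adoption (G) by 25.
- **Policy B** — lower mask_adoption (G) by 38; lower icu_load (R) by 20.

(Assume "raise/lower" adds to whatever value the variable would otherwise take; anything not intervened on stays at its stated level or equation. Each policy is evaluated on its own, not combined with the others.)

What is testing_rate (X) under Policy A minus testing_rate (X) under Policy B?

52

Policy A (G − 25):
  G = 88 − 25 = 63
  X = 108 + 4·63 = 360
Policy B (G − 38, R − 20):
  G = 88 − 38 = 50
  X = 108 + 4·50 = 308
X: 360 − 308 = 52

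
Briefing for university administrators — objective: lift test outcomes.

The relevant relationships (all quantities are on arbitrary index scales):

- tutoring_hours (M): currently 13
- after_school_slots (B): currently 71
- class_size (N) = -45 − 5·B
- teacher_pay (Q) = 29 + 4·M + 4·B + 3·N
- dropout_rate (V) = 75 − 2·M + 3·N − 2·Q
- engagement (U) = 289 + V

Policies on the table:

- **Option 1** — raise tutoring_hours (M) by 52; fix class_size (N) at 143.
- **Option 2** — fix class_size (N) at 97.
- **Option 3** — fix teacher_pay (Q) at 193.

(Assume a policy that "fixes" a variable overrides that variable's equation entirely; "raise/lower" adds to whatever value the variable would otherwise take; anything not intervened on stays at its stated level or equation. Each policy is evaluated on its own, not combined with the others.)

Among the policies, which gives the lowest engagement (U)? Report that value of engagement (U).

-1341

Option 1 (M + 52, N := 143):
  M = 13 + 52 = 65
  B = 71
  N = 143
  Q = 29 + 4·65 + 4·71 + 3·143 = 1002
  V = 75 − 2·65 + 3·143 − 2·1002 = -1630
  U = 289 + (-1630) = -1341
Option 2 (N := 97):
  M = 13
  B = 71
  N = 97
  Q = 29 + 4·13 + 4·71 + 3·97 = 656
  V = 75 − 2·13 + 3·97 − 2·656 = -972
  U = 289 + (-972) = -683
Option 3 (Q := 193):
  M = 13
  B = 71
  N = -45 − 5·71 = -400
  Q = 193
  V = 75 − 2·13 + 3·(-400) − 2·193 = -1537
  U = 289 + (-1537) = -1248
Comparing — Option 1: U=-1341, Option 2: U=-683, Option 3: U=-1248. Lowest is -1341 (Option 1).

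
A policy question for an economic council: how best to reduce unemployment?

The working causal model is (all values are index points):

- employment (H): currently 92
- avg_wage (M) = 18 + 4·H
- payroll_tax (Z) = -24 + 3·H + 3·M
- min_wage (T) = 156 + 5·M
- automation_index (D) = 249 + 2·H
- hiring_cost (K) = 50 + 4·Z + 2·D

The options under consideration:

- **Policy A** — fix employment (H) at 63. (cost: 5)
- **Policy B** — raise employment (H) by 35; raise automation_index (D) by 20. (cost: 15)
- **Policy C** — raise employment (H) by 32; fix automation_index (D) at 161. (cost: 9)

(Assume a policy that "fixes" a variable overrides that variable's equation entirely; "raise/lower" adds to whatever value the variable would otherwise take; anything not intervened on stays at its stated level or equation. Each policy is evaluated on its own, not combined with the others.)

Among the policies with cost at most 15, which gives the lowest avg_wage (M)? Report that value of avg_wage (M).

Policy A (H := 63):
  H = 63
  M = 18 + 4·63 = 270
Policy B (H + 35, D + 20):
  H = 92 + 35 = 127
  M = 18 + 4·127 = 526
Policy C (H + 32, D := 161):
  H = 92 + 32 = 124
  M = 18 + 4·124 = 514
Comparing — Policy A: M=270, Policy B: M=526, Policy C: M=514. Lowest is 270 (Policy A).

270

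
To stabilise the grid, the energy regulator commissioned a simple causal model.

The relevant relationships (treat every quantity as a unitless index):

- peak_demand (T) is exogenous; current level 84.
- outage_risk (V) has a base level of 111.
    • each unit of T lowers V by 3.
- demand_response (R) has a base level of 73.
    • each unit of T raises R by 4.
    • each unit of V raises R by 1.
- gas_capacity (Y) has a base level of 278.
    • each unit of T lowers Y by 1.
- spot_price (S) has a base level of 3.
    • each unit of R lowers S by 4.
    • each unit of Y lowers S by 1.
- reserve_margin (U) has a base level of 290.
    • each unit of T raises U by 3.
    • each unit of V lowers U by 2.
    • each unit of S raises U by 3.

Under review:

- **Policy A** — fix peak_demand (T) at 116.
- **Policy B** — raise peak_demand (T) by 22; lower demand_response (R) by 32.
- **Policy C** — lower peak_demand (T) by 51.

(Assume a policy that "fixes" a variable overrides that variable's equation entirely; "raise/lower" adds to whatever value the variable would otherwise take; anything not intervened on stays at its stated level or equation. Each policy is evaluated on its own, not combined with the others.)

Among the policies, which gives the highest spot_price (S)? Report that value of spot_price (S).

-1110

Policy A (T := 116):
  T = 116
  V = 111 − 3·116 = -237
  R = 73 + 4·116 + (-237) = 300
  Y = 278 − 116 = 162
  S = 3 − 4·300 − 162 = -1359
Policy B (T + 22, R − 32):
  T = 84 + 22 = 106
  V = 111 − 3·106 = -207
  R = 73 + 4·106 + (-207) (−32 from intervention) = 258
  Y = 278 − 106 = 172
  S = 3 − 4·258 − 172 = -1201
Policy C (T − 51):
  T = 84 − 51 = 33
  V = 111 − 3·33 = 12
  R = 73 + 4·33 + 12 = 217
  Y = 278 − 33 = 245
  S = 3 − 4·217 − 245 = -1110
Comparing — Policy A: S=-1359, Policy B: S=-1201, Policy C: S=-1110. Highest is -1110 (Policy C).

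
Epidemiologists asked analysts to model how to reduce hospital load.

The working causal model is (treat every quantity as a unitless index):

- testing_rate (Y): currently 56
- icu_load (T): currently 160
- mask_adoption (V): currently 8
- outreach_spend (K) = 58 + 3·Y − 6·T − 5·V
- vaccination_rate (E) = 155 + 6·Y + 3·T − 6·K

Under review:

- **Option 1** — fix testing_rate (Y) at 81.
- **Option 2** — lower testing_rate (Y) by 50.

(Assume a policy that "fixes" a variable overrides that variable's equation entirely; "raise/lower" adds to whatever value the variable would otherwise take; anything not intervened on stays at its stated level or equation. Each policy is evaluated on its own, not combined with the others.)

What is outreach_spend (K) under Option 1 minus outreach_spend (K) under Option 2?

225

Option 1 (Y := 81):
  Y = 81
  T = 160
  V = 8
  K = 58 + 3·81 − 6·160 − 5·8 = -699
Option 2 (Y − 50):
  Y = 56 − 50 = 6
  T = 160
  V = 8
  K = 58 + 3·6 − 6·160 − 5·8 = -924
K: -699 − (-924) = 225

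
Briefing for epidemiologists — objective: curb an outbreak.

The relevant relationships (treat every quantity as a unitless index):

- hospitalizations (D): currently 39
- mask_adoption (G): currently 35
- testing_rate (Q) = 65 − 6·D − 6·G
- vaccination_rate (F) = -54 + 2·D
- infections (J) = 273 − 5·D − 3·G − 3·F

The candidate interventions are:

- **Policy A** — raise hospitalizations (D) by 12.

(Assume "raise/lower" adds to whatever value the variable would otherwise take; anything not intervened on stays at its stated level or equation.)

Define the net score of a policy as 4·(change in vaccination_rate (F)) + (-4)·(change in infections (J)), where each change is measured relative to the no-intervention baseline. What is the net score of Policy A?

624

Baseline:
  D = 39
  G = 35
  F = -54 + 2·39 = 24
  J = 273 − 5·39 − 3·35 − 3·24 = -99
Policy A (D + 12):
  D = 39 + 12 = 51
  G = 35
  F = -54 + 2·51 = 48
  J = 273 − 5·51 − 3·35 − 3·48 = -231
ΔF = 48 − 24 = 24; ΔJ = -231 − (-99) = -132
Score = 4·24 + (-4)·(-132) = 624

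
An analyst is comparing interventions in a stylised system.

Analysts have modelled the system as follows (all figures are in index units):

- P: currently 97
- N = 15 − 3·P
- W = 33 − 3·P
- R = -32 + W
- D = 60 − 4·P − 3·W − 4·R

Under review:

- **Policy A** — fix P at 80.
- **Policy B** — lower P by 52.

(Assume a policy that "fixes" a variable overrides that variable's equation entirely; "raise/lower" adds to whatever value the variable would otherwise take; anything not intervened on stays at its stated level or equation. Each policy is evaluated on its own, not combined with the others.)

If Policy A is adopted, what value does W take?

-207

Policy A (P := 80):
  P = 80
  W = 33 − 3·80 = -207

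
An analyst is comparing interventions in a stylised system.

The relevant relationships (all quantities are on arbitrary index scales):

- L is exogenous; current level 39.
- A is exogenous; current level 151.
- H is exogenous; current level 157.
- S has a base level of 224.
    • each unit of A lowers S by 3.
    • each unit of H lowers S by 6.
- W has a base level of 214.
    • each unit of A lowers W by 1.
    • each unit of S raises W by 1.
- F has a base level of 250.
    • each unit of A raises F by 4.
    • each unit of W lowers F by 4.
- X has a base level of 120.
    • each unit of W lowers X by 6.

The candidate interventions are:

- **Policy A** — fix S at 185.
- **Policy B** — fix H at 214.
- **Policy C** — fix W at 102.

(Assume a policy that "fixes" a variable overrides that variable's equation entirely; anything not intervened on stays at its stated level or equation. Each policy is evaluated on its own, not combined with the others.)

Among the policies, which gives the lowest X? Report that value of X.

Policy A (S := 185):
  A = 151
  H = 157
  S = 185
  W = 214 − 151 + 185 = 248
  X = 120 − 6·248 = -1368
Policy B (H := 214):
  A = 151
  H = 214
  S = 224 − 3·151 − 6·214 = -1513
  W = 214 − 151 + (-1513) = -1450
  X = 120 − 6·(-1450) = 8820
Policy C (W := 102):
  A = 151
  H = 157
  S = 224 − 3·151 − 6·157 = -1171
  W = 102
  X = 120 − 6·102 = -492
Comparing — Policy A: X=-1368, Policy B: X=8820, Policy C: X=-492. Lowest is -1368 (Policy A).

-1368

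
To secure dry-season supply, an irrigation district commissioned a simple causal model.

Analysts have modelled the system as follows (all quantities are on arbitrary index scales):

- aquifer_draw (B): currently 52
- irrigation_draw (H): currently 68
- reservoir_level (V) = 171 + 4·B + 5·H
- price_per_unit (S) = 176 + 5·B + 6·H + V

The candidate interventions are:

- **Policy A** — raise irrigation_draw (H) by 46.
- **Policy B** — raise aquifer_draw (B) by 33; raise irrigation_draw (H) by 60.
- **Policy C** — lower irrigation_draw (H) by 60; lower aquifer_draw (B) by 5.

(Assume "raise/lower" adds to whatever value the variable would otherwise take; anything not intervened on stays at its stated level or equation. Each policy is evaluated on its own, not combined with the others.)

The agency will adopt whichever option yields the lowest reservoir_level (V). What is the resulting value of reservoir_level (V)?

Policy A (H + 46):
  B = 52
  H = 68 + 46 = 114
  V = 171 + 4·52 + 5·114 = 949
Policy B (B + 33, H + 60):
  B = 52 + 33 = 85
  H = 68 + 60 = 128
  V = 171 + 4·85 + 5·128 = 1151
Policy C (H − 60, B − 5):
  B = 52 − 5 = 47
  H = 68 − 60 = 8
  V = 171 + 4·47 + 5·8 = 399
Comparing — Policy A: V=949, Policy B: V=1151, Policy C: V=399. Lowest is 399 (Policy C).

399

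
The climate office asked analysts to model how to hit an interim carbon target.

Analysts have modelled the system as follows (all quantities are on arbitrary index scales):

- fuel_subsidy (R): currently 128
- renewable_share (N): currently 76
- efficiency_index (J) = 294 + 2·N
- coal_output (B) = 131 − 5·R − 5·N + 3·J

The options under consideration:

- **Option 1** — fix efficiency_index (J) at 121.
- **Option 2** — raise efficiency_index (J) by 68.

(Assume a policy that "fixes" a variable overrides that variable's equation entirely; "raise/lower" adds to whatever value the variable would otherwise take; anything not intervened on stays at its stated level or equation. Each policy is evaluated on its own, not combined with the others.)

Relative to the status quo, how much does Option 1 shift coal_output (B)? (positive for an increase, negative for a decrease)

Baseline:
  R = 128
  N = 76
  J = 294 + 2·76 = 446
  B = 131 − 5·128 − 5·76 + 3·446 = 449
Option 1 (J := 121):
  R = 128
  N = 76
  J = 121
  B = 131 − 5·128 − 5·76 + 3·121 = -526
Change in B: -526 − 449 = -975

-975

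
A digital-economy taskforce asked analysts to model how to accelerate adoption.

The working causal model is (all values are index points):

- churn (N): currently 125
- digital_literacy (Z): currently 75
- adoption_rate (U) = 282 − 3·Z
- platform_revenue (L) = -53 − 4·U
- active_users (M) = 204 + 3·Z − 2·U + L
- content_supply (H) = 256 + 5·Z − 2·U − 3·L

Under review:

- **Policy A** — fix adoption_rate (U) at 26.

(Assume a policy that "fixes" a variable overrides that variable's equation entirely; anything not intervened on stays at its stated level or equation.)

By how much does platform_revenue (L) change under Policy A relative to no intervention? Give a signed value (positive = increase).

124

Baseline:
  Z = 75
  U = 282 − 3·75 = 57
  L = -53 − 4·57 = -281
Policy A (U := 26):
  Z = 75
  U = 26
  L = -53 − 4·26 = -157
Change in L: -157 − (-281) = 124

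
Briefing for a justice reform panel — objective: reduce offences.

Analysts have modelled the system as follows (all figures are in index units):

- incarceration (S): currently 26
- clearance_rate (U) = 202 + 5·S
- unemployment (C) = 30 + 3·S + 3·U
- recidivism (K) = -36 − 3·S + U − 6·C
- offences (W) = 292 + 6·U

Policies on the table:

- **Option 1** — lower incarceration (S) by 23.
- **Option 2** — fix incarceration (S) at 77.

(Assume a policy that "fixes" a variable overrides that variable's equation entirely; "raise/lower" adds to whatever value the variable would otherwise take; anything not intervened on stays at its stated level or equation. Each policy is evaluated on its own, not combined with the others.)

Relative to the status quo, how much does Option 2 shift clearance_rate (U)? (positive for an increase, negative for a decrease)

Baseline:
  S = 26
  U = 202 + 5·26 = 332
Option 2 (S := 77):
  S = 77
  U = 202 + 5·77 = 587
Change in U: 587 − 332 = 255

255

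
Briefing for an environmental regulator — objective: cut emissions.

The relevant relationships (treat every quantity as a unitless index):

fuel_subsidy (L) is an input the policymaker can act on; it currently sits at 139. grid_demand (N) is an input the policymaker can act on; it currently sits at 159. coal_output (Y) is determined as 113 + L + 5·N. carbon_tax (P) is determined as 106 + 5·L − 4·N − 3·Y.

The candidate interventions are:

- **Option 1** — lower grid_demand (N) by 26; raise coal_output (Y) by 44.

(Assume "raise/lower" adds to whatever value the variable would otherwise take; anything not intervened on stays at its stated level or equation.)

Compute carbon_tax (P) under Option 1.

-2614

Option 1 (N − 26, Y + 44):
  L = 139
  N = 159 − 26 = 133
  Y = 113 + 139 + 5·133 (+44 from intervention) = 961
  P = 106 + 5·139 − 4·133 − 3·961 = -2614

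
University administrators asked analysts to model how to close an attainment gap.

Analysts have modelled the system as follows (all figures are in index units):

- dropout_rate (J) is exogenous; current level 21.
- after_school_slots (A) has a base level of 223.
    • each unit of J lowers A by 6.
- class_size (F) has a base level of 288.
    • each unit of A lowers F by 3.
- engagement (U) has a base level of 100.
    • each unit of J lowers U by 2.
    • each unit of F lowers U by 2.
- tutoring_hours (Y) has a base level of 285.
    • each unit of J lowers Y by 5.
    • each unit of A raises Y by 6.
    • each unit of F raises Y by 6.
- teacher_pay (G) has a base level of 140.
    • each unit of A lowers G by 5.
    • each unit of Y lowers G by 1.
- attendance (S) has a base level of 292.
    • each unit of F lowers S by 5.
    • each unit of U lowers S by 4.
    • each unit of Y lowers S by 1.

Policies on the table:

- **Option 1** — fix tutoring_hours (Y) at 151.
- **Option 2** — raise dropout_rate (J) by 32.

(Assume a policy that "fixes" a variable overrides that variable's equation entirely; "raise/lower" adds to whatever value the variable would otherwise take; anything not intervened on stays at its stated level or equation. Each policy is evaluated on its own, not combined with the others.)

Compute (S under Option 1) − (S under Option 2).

753

Option 1 (Y := 151):
  J = 21
  A = 223 − 6·21 = 97
  F = 288 − 3·97 = -3
  U = 100 − 2·21 − 2·(-3) = 64
  Y = 151
  S = 292 − 5·(-3) − 4·64 − 151 = -100
Option 2 (J + 32):
  J = 21 + 32 = 53
  A = 223 − 6·53 = -95
  F = 288 − 3·(-95) = 573
  U = 100 − 2·53 − 2·573 = -1152
  Y = 285 − 5·53 + 6·(-95) + 6·573 = 2888
  S = 292 − 5·573 − 4·(-1152) − 2888 = -853
S: -100 − (-853) = 753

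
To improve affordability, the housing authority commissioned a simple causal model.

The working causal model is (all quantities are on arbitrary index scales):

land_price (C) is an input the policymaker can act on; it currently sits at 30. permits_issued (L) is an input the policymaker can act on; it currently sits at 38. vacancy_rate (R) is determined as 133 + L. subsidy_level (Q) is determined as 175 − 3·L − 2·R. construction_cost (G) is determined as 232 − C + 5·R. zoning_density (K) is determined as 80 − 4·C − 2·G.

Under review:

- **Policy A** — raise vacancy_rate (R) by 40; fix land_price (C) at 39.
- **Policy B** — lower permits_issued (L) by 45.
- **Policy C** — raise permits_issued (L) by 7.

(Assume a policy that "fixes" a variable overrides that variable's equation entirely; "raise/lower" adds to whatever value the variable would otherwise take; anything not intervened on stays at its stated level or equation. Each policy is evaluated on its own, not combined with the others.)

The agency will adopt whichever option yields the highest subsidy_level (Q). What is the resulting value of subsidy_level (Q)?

Policy A (R + 40, C := 39):
  L = 38
  R = 133 + 38 (+40 from intervention) = 211
  Q = 175 − 3·38 − 2·211 = -361
Policy B (L − 45):
  L = 38 − 45 = -7
  R = 133 + (-7) = 126
  Q = 175 − 3·(-7) − 2·126 = -56
Policy C (L + 7):
  L = 38 + 7 = 45
  R = 133 + 45 = 178
  Q = 175 − 3·45 − 2·178 = -316
Comparing — Policy A: Q=-361, Policy B: Q=-56, Policy C: Q=-316. Highest is -56 (Policy B).

-56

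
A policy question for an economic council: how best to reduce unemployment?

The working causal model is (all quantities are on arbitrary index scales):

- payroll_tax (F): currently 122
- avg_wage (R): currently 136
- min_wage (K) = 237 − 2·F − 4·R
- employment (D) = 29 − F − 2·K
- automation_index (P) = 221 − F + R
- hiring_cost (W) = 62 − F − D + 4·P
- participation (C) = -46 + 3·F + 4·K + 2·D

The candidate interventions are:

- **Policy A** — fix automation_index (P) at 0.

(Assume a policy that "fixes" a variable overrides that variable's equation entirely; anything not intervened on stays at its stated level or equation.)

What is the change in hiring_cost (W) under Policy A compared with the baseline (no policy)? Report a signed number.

Baseline:
  F = 122
  R = 136
  K = 237 − 2·122 − 4·136 = -551
  D = 29 − 122 − 2·(-551) = 1009
  P = 221 − 122 + 136 = 235
  W = 62 − 122 − 1009 + 4·235 = -129
Policy A (P := 0):
  F = 122
  R = 136
  K = 237 − 2·122 − 4·136 = -551
  D = 29 − 122 − 2·(-551) = 1009
  P = 0
  W = 62 − 122 − 1009 + 4·0 = -1069
Change in W: -1069 − (-129) = -940

-940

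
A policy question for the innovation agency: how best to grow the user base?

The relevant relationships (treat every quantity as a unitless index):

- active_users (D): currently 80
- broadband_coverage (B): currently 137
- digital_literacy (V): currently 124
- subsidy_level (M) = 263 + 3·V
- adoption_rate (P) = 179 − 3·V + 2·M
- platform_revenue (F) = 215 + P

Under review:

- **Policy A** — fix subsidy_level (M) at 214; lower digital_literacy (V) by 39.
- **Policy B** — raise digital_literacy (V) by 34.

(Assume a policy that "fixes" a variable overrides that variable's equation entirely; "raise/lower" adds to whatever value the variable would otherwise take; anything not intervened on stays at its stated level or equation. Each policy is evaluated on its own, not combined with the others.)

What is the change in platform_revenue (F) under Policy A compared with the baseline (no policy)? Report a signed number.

Baseline:
  V = 124
  M = 263 + 3·124 = 635
  P = 179 − 3·124 + 2·635 = 1077
  F = 215 + 1077 = 1292
Policy A (M := 214, V − 39):
  V = 124 − 39 = 85
  M = 214
  P = 179 − 3·85 + 2·214 = 352
  F = 215 + 352 = 567
Change in F: 567 − 1292 = -725

-725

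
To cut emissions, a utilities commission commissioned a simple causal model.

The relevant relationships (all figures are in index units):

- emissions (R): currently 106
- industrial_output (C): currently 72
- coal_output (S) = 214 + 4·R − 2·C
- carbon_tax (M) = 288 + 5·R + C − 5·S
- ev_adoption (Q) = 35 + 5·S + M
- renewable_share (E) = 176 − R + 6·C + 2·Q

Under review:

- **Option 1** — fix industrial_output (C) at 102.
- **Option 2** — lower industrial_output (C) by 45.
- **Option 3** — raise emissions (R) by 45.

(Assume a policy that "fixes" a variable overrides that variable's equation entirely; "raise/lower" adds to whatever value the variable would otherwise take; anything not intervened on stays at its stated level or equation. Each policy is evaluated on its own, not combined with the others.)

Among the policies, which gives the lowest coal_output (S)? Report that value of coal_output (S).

Option 1 (C := 102):
  R = 106
  C = 102
  S = 214 + 4·106 − 2·102 = 434
Option 2 (C − 45):
  R = 106
  C = 72 − 45 = 27
  S = 214 + 4·106 − 2·27 = 584
Option 3 (R + 45):
  R = 106 + 45 = 151
  C = 72
  S = 214 + 4·151 − 2·72 = 674
Comparing — Option 1: S=434, Option 2: S=584, Option 3: S=674. Lowest is 434 (Option 1).

434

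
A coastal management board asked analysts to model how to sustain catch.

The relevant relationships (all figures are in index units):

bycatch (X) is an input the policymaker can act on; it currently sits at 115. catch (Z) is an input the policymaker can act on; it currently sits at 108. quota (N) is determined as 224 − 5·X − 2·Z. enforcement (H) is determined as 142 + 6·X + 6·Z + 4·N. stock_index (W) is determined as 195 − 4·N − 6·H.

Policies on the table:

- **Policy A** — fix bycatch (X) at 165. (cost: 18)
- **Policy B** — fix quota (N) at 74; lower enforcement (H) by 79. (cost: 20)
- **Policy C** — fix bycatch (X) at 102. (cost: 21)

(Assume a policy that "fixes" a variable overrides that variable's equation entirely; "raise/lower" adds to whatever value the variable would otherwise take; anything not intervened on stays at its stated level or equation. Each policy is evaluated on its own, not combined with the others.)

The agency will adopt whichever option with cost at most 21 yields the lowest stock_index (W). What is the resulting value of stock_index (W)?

Policy A (X := 165):
  X = 165
  Z = 108
  N = 224 − 5·165 − 2·108 = -817
  H = 142 + 6·165 + 6·108 + 4·(-817) = -1488
  W = 195 − 4·(-817) − 6·(-1488) = 12391
Policy B (N := 74, H − 79):
  X = 115
  Z = 108
  N = 74
  H = 142 + 6·115 + 6·108 + 4·74 (−79 from intervention) = 1697
  W = 195 − 4·74 − 6·1697 = -10283
Policy C (X := 102):
  X = 102
  Z = 108
  N = 224 − 5·102 − 2·108 = -502
  H = 142 + 6·102 + 6·108 + 4·(-502) = -606
  W = 195 − 4·(-502) − 6·(-606) = 5839
Comparing — Policy A: W=12391, Policy B: W=-10283, Policy C: W=5839. Lowest is -10283 (Policy B).

-10283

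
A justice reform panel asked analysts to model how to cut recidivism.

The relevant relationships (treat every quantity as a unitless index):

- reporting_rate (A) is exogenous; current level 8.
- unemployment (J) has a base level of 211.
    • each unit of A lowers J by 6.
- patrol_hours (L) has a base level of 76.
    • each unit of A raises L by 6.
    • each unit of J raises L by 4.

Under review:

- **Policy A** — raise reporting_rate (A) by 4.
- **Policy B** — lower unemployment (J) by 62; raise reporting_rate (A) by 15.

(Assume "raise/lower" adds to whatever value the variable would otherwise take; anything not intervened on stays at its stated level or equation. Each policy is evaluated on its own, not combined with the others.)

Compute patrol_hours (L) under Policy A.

Policy A (A + 4):
  A = 8 + 4 = 12
  J = 211 − 6·12 = 139
  L = 76 + 6·12 + 4·139 = 704

704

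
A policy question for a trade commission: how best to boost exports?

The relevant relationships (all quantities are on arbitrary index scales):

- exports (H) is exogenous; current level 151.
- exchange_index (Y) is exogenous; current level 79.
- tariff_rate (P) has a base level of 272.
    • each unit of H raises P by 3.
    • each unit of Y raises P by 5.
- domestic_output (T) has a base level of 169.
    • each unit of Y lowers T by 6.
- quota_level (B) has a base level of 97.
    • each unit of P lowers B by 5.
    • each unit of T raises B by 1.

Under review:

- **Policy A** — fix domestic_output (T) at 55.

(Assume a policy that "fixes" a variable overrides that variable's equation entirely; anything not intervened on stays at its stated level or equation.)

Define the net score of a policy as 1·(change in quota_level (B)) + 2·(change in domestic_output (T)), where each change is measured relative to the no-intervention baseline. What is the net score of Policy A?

Baseline:
  H = 151
  Y = 79
  P = 272 + 3·151 + 5·79 = 1120
  T = 169 − 6·79 = -305
  B = 97 − 5·1120 + (-305) = -5808
Policy A (T := 55):
  H = 151
  Y = 79
  P = 272 + 3·151 + 5·79 = 1120
  T = 55
  B = 97 − 5·1120 + 55 = -5448
ΔB = -5448 − (-5808) = 360; ΔT = 55 − (-305) = 360
Score = 1·360 + 2·360 = 1080

1080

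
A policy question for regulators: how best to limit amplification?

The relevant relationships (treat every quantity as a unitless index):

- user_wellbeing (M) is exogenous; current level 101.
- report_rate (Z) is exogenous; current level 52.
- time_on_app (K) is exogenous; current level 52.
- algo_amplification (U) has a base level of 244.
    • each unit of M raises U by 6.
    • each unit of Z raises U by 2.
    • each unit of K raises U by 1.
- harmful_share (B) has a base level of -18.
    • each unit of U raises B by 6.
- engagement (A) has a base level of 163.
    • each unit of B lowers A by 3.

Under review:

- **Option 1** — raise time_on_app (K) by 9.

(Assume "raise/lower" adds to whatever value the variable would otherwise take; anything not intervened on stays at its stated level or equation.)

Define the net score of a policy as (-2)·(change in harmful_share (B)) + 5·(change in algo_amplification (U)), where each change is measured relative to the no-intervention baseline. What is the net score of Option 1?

Baseline:
  M = 101
  Z = 52
  K = 52
  U = 244 + 6·101 + 2·52 + 52 = 1006
  B = -18 + 6·1006 = 6018
Option 1 (K + 9):
  M = 101
  Z = 52
  K = 52 + 9 = 61
  U = 244 + 6·101 + 2·52 + 61 = 1015
  B = -18 + 6·1015 = 6072
ΔB = 6072 − 6018 = 54; ΔU = 1015 − 1006 = 9
Score = (-2)·54 + 5·9 = -63

-63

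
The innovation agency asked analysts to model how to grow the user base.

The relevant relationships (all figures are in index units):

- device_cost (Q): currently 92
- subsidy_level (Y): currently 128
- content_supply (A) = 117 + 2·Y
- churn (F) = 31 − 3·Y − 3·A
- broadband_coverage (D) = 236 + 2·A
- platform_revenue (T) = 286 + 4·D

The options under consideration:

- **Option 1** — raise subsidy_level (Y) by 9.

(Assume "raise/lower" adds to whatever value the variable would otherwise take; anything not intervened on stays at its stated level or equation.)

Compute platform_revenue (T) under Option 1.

4358

Option 1 (Y + 9):
  Y = 128 + 9 = 137
  A = 117 + 2·137 = 391
  D = 236 + 2·391 = 1018
  T = 286 + 4·1018 = 4358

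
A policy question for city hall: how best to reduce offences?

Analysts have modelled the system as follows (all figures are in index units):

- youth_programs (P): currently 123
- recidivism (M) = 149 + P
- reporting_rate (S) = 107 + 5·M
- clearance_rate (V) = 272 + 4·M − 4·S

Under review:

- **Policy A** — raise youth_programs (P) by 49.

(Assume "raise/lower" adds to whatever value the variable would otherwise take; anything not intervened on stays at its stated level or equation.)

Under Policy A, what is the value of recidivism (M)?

321

Policy A (P + 49):
  P = 123 + 49 = 172
  M = 149 + 172 = 321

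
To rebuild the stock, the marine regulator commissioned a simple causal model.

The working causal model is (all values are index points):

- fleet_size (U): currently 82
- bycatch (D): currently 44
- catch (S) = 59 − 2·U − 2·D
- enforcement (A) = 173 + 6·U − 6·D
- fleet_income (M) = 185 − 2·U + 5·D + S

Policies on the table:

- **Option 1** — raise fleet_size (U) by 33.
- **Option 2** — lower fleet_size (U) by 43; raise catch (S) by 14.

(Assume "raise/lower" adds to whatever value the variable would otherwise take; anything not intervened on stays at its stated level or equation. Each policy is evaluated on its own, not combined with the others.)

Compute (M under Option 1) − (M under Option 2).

-318

Option 1 (U + 33):
  U = 82 + 33 = 115
  D = 44
  S = 59 − 2·115 − 2·44 = -259
  M = 185 − 2·115 + 5·44 + (-259) = -84
Option 2 (U − 43, S + 14):
  U = 82 − 43 = 39
  D = 44
  S = 59 − 2·39 − 2·44 (+14 from intervention) = -93
  M = 185 − 2·39 + 5·44 + (-93) = 234
M: -84 − 234 = -318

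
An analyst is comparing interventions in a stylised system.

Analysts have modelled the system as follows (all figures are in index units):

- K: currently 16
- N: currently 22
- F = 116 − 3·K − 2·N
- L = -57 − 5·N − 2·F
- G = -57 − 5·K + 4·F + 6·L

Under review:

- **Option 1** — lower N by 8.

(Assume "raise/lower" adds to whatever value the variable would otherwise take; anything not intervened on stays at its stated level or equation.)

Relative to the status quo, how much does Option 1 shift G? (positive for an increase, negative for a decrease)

Baseline:
  K = 16
  N = 22
  F = 116 − 3·16 − 2·22 = 24
  L = -57 − 5·22 − 2·24 = -215
  G = -57 − 5·16 + 4·24 + 6·(-215) = -1331
Option 1 (N − 8):
  K = 16
  N = 22 − 8 = 14
  F = 116 − 3·16 − 2·14 = 40
  L = -57 − 5·14 − 2·40 = -207
  G = -57 − 5·16 + 4·40 + 6·(-207) = -1219
Change in G: -1219 − (-1331) = 112

112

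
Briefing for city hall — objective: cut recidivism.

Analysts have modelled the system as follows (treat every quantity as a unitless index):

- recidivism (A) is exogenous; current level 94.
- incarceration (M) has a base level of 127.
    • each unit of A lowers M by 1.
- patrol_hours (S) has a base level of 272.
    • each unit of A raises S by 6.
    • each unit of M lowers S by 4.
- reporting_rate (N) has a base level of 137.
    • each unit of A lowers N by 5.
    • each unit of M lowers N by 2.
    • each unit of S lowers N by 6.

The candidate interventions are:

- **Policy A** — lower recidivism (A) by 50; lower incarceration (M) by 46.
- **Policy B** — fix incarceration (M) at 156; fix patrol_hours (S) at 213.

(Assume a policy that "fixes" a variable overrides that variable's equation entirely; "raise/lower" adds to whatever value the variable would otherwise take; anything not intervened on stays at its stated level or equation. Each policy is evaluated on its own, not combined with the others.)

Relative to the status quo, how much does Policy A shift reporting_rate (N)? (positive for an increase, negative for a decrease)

Baseline:
  A = 94
  M = 127 − 94 = 33
  S = 272 + 6·94 − 4·33 = 704
  N = 137 − 5·94 − 2·33 − 6·704 = -4623
Policy A (A − 50, M − 46):
  A = 94 − 50 = 44
  M = 127 − 44 (−46 from intervention) = 37
  S = 272 + 6·44 − 4·37 = 388
  N = 137 − 5·44 − 2·37 − 6·388 = -2485
Change in N: -2485 − (-4623) = 2138

2138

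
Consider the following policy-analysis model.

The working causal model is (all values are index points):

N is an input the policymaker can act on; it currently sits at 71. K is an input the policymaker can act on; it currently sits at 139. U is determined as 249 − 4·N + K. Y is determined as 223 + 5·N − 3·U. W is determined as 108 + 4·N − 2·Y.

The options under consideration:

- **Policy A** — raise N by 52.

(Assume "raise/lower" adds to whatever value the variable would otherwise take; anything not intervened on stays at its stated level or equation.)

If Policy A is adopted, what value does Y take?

Policy A (N + 52):
  N = 71 + 52 = 123
  K = 139
  U = 249 − 4·123 + 139 = -104
  Y = 223 + 5·123 − 3·(-104) = 1150

1150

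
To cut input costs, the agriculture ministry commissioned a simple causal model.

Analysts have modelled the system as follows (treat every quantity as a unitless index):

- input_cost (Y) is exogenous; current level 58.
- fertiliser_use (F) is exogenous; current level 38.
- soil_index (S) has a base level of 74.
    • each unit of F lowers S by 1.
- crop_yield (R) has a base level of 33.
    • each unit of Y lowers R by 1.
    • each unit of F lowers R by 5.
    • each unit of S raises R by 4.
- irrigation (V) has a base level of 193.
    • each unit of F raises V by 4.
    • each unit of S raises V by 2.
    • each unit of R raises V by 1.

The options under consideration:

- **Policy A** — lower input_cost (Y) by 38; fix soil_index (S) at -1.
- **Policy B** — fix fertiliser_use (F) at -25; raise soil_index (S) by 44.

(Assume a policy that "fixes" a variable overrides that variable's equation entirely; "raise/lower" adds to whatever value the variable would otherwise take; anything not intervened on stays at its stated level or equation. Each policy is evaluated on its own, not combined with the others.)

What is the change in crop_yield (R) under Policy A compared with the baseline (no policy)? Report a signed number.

-110

Baseline:
  Y = 58
  F = 38
  S = 74 − 38 = 36
  R = 33 − 58 − 5·38 + 4·36 = -71
Policy A (Y − 38, S := -1):
  Y = 58 − 38 = 20
  F = 38
  S = -1
  R = 33 − 20 − 5·38 + 4·(-1) = -181
Change in R: -181 − (-71) = -110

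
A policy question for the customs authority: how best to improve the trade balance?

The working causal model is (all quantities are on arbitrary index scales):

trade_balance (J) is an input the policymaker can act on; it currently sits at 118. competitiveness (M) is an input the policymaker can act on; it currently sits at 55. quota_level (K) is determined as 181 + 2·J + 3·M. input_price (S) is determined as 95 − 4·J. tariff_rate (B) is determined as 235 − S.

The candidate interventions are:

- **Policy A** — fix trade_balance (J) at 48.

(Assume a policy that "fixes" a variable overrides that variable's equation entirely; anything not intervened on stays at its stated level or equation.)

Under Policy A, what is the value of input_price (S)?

-97

Policy A (J := 48):
  J = 48
  S = 95 − 4·48 = -97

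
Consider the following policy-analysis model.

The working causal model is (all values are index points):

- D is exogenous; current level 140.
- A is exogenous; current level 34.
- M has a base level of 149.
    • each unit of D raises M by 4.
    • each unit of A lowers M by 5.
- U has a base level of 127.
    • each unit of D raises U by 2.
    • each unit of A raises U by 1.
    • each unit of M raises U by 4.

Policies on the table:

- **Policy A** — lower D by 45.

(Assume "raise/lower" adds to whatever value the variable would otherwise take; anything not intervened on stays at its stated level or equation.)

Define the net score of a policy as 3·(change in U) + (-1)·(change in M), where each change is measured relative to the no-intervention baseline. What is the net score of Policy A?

Baseline:
  D = 140
  A = 34
  M = 149 + 4·140 − 5·34 = 539
  U = 127 + 2·140 + 34 + 4·539 = 2597
Policy A (D − 45):
  D = 140 − 45 = 95
  A = 34
  M = 149 + 4·95 − 5·34 = 359
  U = 127 + 2·95 + 34 + 4·359 = 1787
ΔU = 1787 − 2597 = -810; ΔM = 359 − 539 = -180
Score = 3·(-810) + (-1)·(-180) = -2250

-2250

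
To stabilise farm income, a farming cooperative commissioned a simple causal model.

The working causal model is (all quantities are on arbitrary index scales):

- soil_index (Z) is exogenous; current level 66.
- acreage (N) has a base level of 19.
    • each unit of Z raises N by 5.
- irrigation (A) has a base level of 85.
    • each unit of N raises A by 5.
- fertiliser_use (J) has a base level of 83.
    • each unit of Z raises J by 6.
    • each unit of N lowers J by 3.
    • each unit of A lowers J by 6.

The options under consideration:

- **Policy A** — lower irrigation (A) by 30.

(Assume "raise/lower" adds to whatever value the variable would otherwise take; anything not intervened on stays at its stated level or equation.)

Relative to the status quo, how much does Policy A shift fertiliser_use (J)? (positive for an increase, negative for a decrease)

180

Baseline:
  Z = 66
  N = 19 + 5·66 = 349
  A = 85 + 5·349 = 1830
  J = 83 + 6·66 − 3·349 − 6·1830 = -11548
Policy A (A − 30):
  Z = 66
  N = 19 + 5·66 = 349
  A = 85 + 5·349 (−30 from intervention) = 1800
  J = 83 + 6·66 − 3·349 − 6·1800 = -11368
Change in J: -11368 − (-11548) = 180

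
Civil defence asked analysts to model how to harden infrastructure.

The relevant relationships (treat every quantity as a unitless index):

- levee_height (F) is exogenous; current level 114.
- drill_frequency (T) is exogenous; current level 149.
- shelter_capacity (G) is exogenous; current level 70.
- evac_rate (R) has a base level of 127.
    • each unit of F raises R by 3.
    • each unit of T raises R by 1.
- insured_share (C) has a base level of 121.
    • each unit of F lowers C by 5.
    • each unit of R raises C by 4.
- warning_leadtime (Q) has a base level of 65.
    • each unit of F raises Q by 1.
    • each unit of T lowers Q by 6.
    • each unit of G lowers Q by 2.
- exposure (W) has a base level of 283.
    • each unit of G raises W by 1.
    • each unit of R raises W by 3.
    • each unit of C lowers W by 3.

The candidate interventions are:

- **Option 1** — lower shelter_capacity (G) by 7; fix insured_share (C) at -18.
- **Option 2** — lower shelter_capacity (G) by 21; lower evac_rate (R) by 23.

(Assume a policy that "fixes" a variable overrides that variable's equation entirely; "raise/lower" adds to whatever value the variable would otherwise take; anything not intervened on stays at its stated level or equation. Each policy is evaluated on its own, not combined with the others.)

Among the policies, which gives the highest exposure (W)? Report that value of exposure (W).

2254

Option 1 (G − 7, C := -18):
  F = 114
  T = 149
  G = 70 − 7 = 63
  R = 127 + 3·114 + 149 = 618
  C = -18
  W = 283 + 63 + 3·618 − 3·(-18) = 2254
Option 2 (G − 21, R − 23):
  F = 114
  T = 149
  G = 70 − 21 = 49
  R = 127 + 3·114 + 149 (−23 from intervention) = 595
  C = 121 − 5·114 + 4·595 = 1931
  W = 283 + 49 + 3·595 − 3·1931 = -3676
Comparing — Option 1: W=2254, Option 2: W=-3676. Highest is 2254 (Option 1).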